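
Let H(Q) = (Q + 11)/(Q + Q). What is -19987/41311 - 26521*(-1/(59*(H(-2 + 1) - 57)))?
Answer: -1168721477/151115638 ≈ -7.7340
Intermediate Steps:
H(Q) = (11 + Q)/(2*Q) (H(Q) = (11 + Q)/((2*Q)) = (11 + Q)*(1/(2*Q)) = (11 + Q)/(2*Q))
-19987/41311 - 26521*(-1/(59*(H(-2 + 1) - 57))) = -19987/41311 - 26521*(-1/(59*((11 + (-2 + 1))/(2*(-2 + 1)) - 57))) = -19987*1/41311 - 26521*(-1/(59*((1/2)*(11 - 1)/(-1) - 57))) = -19987/41311 - 26521*(-1/(59*((1/2)*(-1)*10 - 57))) = -19987/41311 - 26521*(-1/(59*(-5 - 57))) = -19987/41311 - 26521/((-59*(-62))) = -19987/41311 - 26521/3658 = -1168721477/151115638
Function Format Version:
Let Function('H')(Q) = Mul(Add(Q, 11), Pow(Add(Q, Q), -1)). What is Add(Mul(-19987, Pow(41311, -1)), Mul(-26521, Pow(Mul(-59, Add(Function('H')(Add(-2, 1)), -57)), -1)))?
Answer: Rational(-1168721477, 151115638) ≈ -7.7340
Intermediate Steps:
Function('H')(Q) = Mul(Rational(1, 2), Pow(Q, -1), Add(11, Q)) (Function('H')(Q) = Mul(Add(11, Q), Pow(Mul(2, Q), -1)) = Mul(Add(11, Q), Mul(Rational(1, 2), Pow(Q, -1))) = Mul(Rational(1, 2), Pow(Q, -1), Add(11, Q)))
Add(Mul(-19987, Pow(41311, -1)), Mul(-26521, Pow(Mul(-59, Add(Function('H')(Add(-2, 1)), -57)), -1))) = Add(Mul(-19987, Pow(41311, -1)), Mul(-26521, Pow(Mul(-59, Add(Mul(Rational(1, 2), Pow(Add(-2, 1), -1), Add(11, Add(-2, 1))), -57)), -1))) = Add(Mul(-19987, Rational(1, 41311)), Mul(-26521, Pow(Mul(-59, Add(Mul(Rational(1, 2), Pow(-1, -1), Add(11, -1)), -57)), -1))) = Add(Rational(-19987, 41311), Mul(-26521, Pow(Mul(-59, Add(Mul(Rational(1, 2), -1, 10), -57)), -1))) = Add(Rational(-19987, 41311), Mul(-26521, Pow(Mul(-59, Add(-5, -57)), -1))) = Add(Rational(-19987, 41311), Mul(-26521, Pow(Mul(-59, -62), -1))) = Add(Rational(-19987, 41311), Mul(-26521, Pow(3658, -1))) = Add(Rational(-19987, 41311), Mul(-26521, Rational(1, 3658))) = Add(Rational(-19987, 41311), Rational(-26521, 3658)) = Rational(-1168721477, 151115638)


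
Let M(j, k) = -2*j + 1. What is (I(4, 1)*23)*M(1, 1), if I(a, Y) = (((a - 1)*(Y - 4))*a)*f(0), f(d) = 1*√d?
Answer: 0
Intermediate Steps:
M(j, k) = 1 - 2*j
f(d) = √d
I(a, Y) = 0 (I(a, Y) = (((a - 1)*(Y - 4))*a)*√0 = (((-1 + a)*(-4 + Y))*a)*0 = (a*(-1 + a)*(-4 + Y))*0 = 0)
(I(4, 1)*23)*M(1, 1) = (0*23)*(1 - 2*1) = 0*(1 - 2) = 0*(-1) = 0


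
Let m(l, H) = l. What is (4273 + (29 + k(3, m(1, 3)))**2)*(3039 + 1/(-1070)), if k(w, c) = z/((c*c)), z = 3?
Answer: 17224408513/1070 ≈ 1.6098e+7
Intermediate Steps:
k(w, c) = 3/c**2 (k(w, c) = 3/((c*c)) = 3/(c**2) = 3/c**2)
(4273 + (29 + k(3, m(1, 3)))**2)*(3039 + 1/(-1070)) = (4273 + (29 + 3/1**2)**2)*(3039 + 1/(-1070)) = (4273 + (29 + 3*1)**2)*(3039 - 1/1070) = (4273 + (29 + 3)**2)*(3251729/1070) = (4273 + 32**2)*(3251729/1070) = (4273 + 1024)*(3251729/1070) = 5297*(3251729/1070) = 17224408513/1070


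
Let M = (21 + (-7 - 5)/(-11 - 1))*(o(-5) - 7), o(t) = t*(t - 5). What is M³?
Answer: 846590536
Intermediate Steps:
o(t) = t*(-5 + t)
M = 946 (M = (21 + (-7 - 5)/(-11 - 1))*(-5*(-5 - 5) - 7) = (21 - 12/(-12))*(-5*(-10) - 7) = (21 - 12*(-1/12))*(50 - 7) = (21 + 1)*43 = 22*43 = 946)
M³ = 946³ = 846590536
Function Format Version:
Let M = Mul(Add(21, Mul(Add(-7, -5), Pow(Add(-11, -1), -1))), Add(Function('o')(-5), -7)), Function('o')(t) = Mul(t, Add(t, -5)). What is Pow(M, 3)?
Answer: 846590536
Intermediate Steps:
Function('o')(t) = Mul(t, Add(-5, t))
M = 946 (M = Mul(Add(21, Mul(Add(-7, -5), Pow(Add(-11, -1), -1))), Add(Mul(-5, Add(-5, -5)), -7)) = Mul(Add(21, Mul(-12, Pow(-12, -1))), Add(Mul(-5, -10), -7)) = Mul(Add(21, Mul(-12, Rational(-1, 12))), Add(50, -7)) = Mul(Add(21, 1), 43) = Mul(22, 43) = 946)
Pow(M, 3) = Pow(946, 3) = 846590536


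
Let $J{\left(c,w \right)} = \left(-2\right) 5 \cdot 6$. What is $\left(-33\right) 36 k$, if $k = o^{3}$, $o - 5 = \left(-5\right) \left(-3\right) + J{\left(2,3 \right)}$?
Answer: $76032000$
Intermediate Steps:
$J{\left(c,w \right)} = -60$ ($J{\left(c,w \right)} = \left(-10\right) 6 = -60$)
$o = -40$ ($o = 5 - 45 = -40$)
$k = -64000$ ($k = \left(-40\right)^{3} = -64000$)
$\left(-33\right) 36 k = \left(-33\right) 36 \left(-64000\right) = \left(-1188\right) \left(-64000\right) = 76032000$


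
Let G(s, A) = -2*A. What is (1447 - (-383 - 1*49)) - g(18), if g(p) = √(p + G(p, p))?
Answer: 1879 - 3*I*√2 ≈ 1879.0 - 4.2426*I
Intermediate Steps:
g(p) = √(-p) (g(p) = √(p - 2*p) = √(-p))
(1447 - (-383 - 1*49)) - g(18) = (1447 - (-383 - 1*49)) - √(-1*18) = (1447 - (-383 - 49)) - √(-18) = (1447 - 1*(-432)) - 3*I*√2 = (1447 + 432) - 3*I*√2 = 1879 - 3*I*√2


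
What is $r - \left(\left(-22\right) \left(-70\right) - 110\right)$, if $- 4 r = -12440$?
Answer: $1680$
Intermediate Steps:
$r = 3110$ ($r = \left(- \frac{1}{4}\right) \left(-12440\right) = 3110$)
$r - \left(\left(-22\right) \left(-70\right) - 110\right) = 3110 - \left(\left(-22\right) \left(-70\right) - 110\right) = 3110 - \left(1540 - 110\right) = 3110 - 1430 = 1680$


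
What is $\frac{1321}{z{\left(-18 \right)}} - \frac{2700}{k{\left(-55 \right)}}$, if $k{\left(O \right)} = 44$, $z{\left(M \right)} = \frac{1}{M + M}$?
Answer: $- \frac{523791}{11} \approx -47617.0$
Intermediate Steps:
$z{\left(M \right)} = \frac{1}{2 M}$
$\frac{1321}{z{\left(-18 \right)}} - \frac{2700}{k{\left(-55 \right)}} = \frac{1321}{\frac{1}{2} \frac{1}{-18}} - \frac{2700}{44} = \frac{1321}{\frac{1}{2} \left(- \frac{1}{18}\right)} - \frac{675}{11} = \frac{1321}{- \frac{1}{36}} - \frac{675}{11} = 1321 \left(-36\right) - \frac{675}{11} = -47556 - \frac{675}{11} = - \frac{523791}{11}$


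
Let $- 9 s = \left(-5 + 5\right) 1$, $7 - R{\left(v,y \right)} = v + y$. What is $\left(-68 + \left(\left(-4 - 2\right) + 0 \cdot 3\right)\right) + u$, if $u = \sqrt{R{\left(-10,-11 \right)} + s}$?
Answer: $-74 + 2 \sqrt{7} \approx -68.708$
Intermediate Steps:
$R{\left(v,y \right)} = 7 - v - y$ ($R{\left(v,y \right)} = 7 - \left(v + y\right) = 7 - v - y$)
$s = 0$ ($s = - \frac{\left(-5 + 5\right) 1}{9} = - \frac{0 \cdot 1}{9} = \left(- \frac{1}{9}\right) 0 = 0$)
$u = 2 \sqrt{7}$ ($u = \sqrt{\left(7 - -10 - -11\right) + 0} = \sqrt{\left(7 + 10 + 11\right) + 0} = \sqrt{28 + 0} = \sqrt{28} = 2 \sqrt{7} \approx 5.2915$)
$\left(-68 + \left(\left(-4 - 2\right) + 0 \cdot 3\right)\right) + u = \left(-68 + \left(\left(-4 - 2\right) + 0 \cdot 3\right)\right) + 2 \sqrt{7} = \left(-68 + \left(\left(-4 - 2\right) + 0\right)\right) + 2 \sqrt{7} = \left(-68 + \left(-6 + 0\right)\right) + 2 \sqrt{7} = \left(-68 - 6\right) + 2 \sqrt{7} = -74 + 2 \sqrt{7}$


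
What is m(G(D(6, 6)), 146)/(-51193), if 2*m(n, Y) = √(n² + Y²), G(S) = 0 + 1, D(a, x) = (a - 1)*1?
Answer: -√21317/102386 ≈ -0.0014260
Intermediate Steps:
D(a, x) = -1 + a (D(a, x) = (-1 + a)*1 = -1 + a)
G(S) = 1
m(n, Y) = √(Y² + n²)/2 (m(n, Y) = √(n² + Y²)/2 = √(Y² + n²)/2)
m(G(D(6, 6)), 146)/(-51193) = (√(146² + 1²)/2)/(-51193) = (√(21316 + 1)/2)*(-1/51193) = (√21317/2)*(-1/51193) = -√21317/102386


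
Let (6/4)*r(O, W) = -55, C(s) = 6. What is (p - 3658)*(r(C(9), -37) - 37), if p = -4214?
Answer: 579904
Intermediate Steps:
r(O, W) = -110/3 (r(O, W) = (⅔)*(-55) = -110/3)
(p - 3658)*(r(C(9), -37) - 37) = (-4214 - 3658)*(-110/3 - 37) = -7872*(-221/3) = 579904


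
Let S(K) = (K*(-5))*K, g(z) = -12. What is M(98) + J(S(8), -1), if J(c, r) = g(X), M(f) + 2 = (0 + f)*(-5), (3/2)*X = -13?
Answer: -504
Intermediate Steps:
X = -26/3 (X = (2/3)*(-13) = -26/3 ≈ -8.6667)
S(K) = -5*K**2 (S(K) = (-5*K)*K = -5*K**2)
M(f) = -2 - 5*f (M(f) = -2 + (0 + f)*(-5) = -2 + f*(-5) = -2 - 5*f)
J(c, r) = -12
M(98) + J(S(8), -1) = (-2 - 5*98) - 12 = (-2 - 490) - 12 = -492 - 12 = -504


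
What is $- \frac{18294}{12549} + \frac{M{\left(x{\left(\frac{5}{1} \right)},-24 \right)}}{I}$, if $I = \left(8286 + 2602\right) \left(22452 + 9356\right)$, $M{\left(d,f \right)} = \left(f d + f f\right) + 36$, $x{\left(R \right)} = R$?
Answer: $- \frac{527972716339}{362169895808} \approx -1.4578$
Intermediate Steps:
$M{\left(d,f \right)} = 36 + f^{2} + d f$ ($M{\left(d,f \right)} = \left(d f + f^{2}\right) + 36 = \left(f^{2} + d f\right) + 36 = 36 + f^{2} + d f$)
$I = 346325504$ ($I = 10888 \cdot 31808 = 346325504$)
$- \frac{18294}{12549} + \frac{M{\left(x{\left(\frac{5}{1} \right)},-24 \right)}}{I} = - \frac{18294}{12549} + \frac{36 + \left(-24\right)^{2} + \frac{5}{1} \left(-24\right)}{346325504} = \left(-18294\right) \frac{1}{12549} + \left(36 + 576 + 5 \cdot 1 \left(-24\right)\right) \frac{1}{346325504} = - \frac{6098}{4183} + \left(36 + 576 + 5 \left(-24\right)\right) \frac{1}{346325504} = - \frac{6098}{4183} + \left(36 + 576 - 120\right) \frac{1}{346325504} = - \frac{6098}{4183} + 492 \cdot \frac{1}{346325504} = - \frac{6098}{4183} + \frac{123}{86581376} = - \frac{527972716339}{362169895808}$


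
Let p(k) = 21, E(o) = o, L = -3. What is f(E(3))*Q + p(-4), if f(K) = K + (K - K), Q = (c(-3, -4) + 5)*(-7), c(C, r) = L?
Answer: -21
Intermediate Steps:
c(C, r) = -3
Q = -14 (Q = (-3 + 5)*(-7) = 2*(-7) = -14)
f(K) = K (f(K) = K + 0 = K)
f(E(3))*Q + p(-4) = 3*(-14) + 21 = -42 + 21 = -21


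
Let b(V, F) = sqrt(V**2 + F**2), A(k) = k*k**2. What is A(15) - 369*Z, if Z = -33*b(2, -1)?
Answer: 3375 + 12177*sqrt(5) ≈ 30604.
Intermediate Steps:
A(k) = k**3
b(V, F) = sqrt(F**2 + V**2)
Z = -33*sqrt(5) (Z = -33*sqrt((-1)**2 + 2**2) = -33*sqrt(1 + 4) = -33*sqrt(5) ≈ -73.790)
A(15) - 369*Z = 15**3 - (-12177)*sqrt(5) = 3375 + 12177*sqrt(5)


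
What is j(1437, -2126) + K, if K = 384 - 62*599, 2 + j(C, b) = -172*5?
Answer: -37616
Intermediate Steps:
j(C, b) = -862 (j(C, b) = -2 - 172*5 = -2 - 860 = -862)
K = -36754 (K = 384 - 37138 = -36754)
j(1437, -2126) + K = -862 - 36754 = -37616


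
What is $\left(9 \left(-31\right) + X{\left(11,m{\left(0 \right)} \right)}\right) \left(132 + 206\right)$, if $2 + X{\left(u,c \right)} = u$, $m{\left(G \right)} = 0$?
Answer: $-91260$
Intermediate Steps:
$X{\left(u,c \right)} = -2 + u$
$\left(9 \left(-31\right) + X{\left(11,m{\left(0 \right)} \right)}\right) \left(132 + 206\right) = \left(9 \left(-31\right) + \left(-2 + 11\right)\right) \left(132 + 206\right) = \left(-279 + 9\right) 338 = \left(-270\right) 338 = -91260$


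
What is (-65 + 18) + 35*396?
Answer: 13813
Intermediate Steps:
(-65 + 18) + 35*396 = -47 + 13860 = 13813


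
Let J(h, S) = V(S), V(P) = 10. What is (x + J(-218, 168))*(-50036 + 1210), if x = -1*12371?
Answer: 603538186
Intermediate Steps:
x = -12371
J(h, S) = 10
(x + J(-218, 168))*(-50036 + 1210) = (-12371 + 10)*(-50036 + 1210) = -12361*(-48826) = 603538186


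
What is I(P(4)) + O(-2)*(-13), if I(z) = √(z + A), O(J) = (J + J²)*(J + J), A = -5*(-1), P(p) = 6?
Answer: 104 + √11 ≈ 107.32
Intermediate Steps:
A = 5
O(J) = 2*J*(J + J²) (O(J) = (J + J²)*(2*J) = 2*J*(J + J²))
I(z) = √(5 + z) (I(z) = √(z + 5) = √(5 + z))
I(P(4)) + O(-2)*(-13) = √(5 + 6) + (2*(-2)²*(1 - 2))*(-13) = √11 + (2*4*(-1))*(-13) = √11 - 8*(-13) = √11 + 104 = 104 + √11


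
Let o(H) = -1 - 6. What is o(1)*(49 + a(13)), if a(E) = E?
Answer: -434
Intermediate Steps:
o(H) = -7
o(1)*(49 + a(13)) = -7*(49 + 13) = -7*62 = -434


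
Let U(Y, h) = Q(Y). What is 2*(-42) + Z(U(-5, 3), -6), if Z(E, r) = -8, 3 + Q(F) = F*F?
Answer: -92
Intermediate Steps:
Q(F) = -3 + F**2 (Q(F) = -3 + F*F = -3 + F**2)
U(Y, h) = -3 + Y**2
2*(-42) + Z(U(-5, 3), -6) = 2*(-42) - 8 = -84 - 8 = -92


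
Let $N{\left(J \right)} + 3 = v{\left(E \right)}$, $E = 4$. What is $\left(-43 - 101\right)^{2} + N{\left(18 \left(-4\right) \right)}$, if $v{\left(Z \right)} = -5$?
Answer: $20728$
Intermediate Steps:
$N{\left(J \right)} = -8$ ($N{\left(J \right)} = -3 - 5 = -8$)
$\left(-43 - 101\right)^{2} + N{\left(18 \left(-4\right) \right)} = \left(-43 - 101\right)^{2} - 8 = \left(-144\right)^{2} - 8 = 20736 - 8 = 20728$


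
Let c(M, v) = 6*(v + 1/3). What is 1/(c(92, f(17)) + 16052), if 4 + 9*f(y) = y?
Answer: 3/48188 ≈ 6.2256e-5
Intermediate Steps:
f(y) = -4/9 + y/9
c(M, v) = 2 + 6*v (c(M, v) = 6*(v + ⅓) = 6*(⅓ + v) = 2 + 6*v)
1/(c(92, f(17)) + 16052) = 1/((2 + 6*(-4/9 + (⅑)*17)) + 16052) = 1/((2 + 6*(-4/9 + 17/9)) + 16052) = 1/((2 + 6*(13/9)) + 16052) = 1/((2 + 26/3) + 16052) = 1/(32/3 + 16052) = 1/(48188/3) = 3/48188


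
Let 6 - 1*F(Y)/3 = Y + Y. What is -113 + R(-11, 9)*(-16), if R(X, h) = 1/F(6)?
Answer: -1009/9 ≈ -112.11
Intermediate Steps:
F(Y) = 18 - 6*Y (F(Y) = 18 - 3*(Y + Y) = 18 - 6*Y)
R(X, h) = -1/18 (R(X, h) = 1/(18 - 6*6) = 1/(18 - 36) = 1/(-18) = -1/18)
-113 + R(-11, 9)*(-16) = -113 - 1/18*(-16) = -113 + 8/9 = -1009/9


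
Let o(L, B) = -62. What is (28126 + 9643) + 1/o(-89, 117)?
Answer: 2341677/62 ≈ 37769.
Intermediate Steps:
(28126 + 9643) + 1/o(-89, 117) = (28126 + 9643) + 1/(-62) = 37769 - 1/62 = 2341677/62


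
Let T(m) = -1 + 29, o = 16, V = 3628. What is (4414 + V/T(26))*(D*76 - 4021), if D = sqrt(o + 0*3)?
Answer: -16888455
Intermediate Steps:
T(m) = 28
D = 4 (D = sqrt(16 + 0*3) = sqrt(16 + 0) = sqrt(16) = 4)
(4414 + V/T(26))*(D*76 - 4021) = (4414 + 3628/28)*(4*76 - 4021) = (4414 + 3628*(1/28))*(304 - 4021) = (4414 + 907/7)*(-3717) = (31805/7)*(-3717) = -16888455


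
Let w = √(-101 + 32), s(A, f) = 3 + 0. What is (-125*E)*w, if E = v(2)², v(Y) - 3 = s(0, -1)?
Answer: -4500*I*√69 ≈ -37380.0*I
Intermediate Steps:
s(A, f) = 3
v(Y) = 6 (v(Y) = 3 + 3 = 6)
E = 36 (E = 6² = 36)
w = I*√69 (w = √(-69) = I*√69 ≈ 8.3066*I)
(-125*E)*w = (-125*36)*(I*√69) = -4500*I*√69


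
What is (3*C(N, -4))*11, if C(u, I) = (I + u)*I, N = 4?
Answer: 0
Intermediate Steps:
C(u, I) = I*(I + u)
(3*C(N, -4))*11 = (3*(-4*(-4 + 4)))*11 = (3*(-4*0))*11 = (3*0)*11 = 0*11 = 0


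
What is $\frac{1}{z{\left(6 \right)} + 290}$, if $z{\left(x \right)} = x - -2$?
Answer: $\frac{1}{298} \approx 0.0033557$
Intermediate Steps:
$z{\left(x \right)} = 2 + x$ ($z{\left(x \right)} = x + 2 = 2 + x$)
$\frac{1}{z{\left(6 \right)} + 290} = \frac{1}{\left(2 + 6\right) + 290} = \frac{1}{8 + 290} = \frac{1}{298}$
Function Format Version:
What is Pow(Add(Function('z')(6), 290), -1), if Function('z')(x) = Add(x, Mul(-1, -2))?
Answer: Rational(1, 298) ≈ 0.0033557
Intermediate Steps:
Function('z')(x) = Add(2, x) (Function('z')(x) = Add(x, 2) = Add(2, x))
Pow(Add(Function('z')(6), 290), -1) = Pow(Add(Add(2, 6), 290), -1) = Pow(Add(8, 290), -1) = Pow(298, -1) = Rational(1, 298)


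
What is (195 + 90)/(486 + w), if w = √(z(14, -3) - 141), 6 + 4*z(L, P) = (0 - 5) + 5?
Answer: 92340/157559 - 95*I*√570/157559 ≈ 0.58607 - 0.014395*I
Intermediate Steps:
z(L, P) = -3/2 (z(L, P) = -3/2 + ((0 - 5) + 5)/4 = -3/2 + (-5 + 5)/4 = -3/2 + (¼)*0 = -3/2 + 0 = -3/2)
w = I*√570/2 (w = √(-3/2 - 141) = √(-285/2) = I*√570/2 ≈ 11.937*I)
(195 + 90)/(486 + w) = (195 + 90)/(486 + I*√570/2) = 285/(486 + I*√570/2)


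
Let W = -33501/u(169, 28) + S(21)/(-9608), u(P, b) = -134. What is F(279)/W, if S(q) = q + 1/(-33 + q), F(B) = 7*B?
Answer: 15086596896/1931248831 ≈ 7.8118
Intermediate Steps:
W = 1931248831/7724832 (W = -33501/(-134) + ((1 + 21² - 33*21)/(-33 + 21))/(-9608) = -33501*(-1/134) + ((1 + 441 - 693)/(-12))*(-1/9608) = 33501/134 - 1/12*(-251)*(-1/9608) = 33501/134 + (251/12)*(-1/9608) = 33501/134 - 251/115296 = 1931248831/7724832 ≈ 250.01)
F(279)/W = (7*279)/(1931248831/7724832) = 1953*(7724832/1931248831) = 15086596896/1931248831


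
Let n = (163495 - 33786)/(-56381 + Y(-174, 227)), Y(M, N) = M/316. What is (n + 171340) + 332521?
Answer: 4488516894363/8908285 ≈ 5.0386e+5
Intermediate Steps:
Y(M, N) = M/316 (Y(M, N) = M*(1/316) = M/316)
n = -20494022/8908285 (n = (163495 - 33786)/(-56381 + (1/316)*(-174)) = 129709/(-56381 - 87/158) = 129709/(-8908285/158) = 129709*(-158/8908285) = -20494022/8908285 ≈ -2.3006)
(n + 171340) + 332521 = (-20494022/8908285 + 171340) + 332521 = 1526325057878/8908285 + 332521 = 4488516894363/8908285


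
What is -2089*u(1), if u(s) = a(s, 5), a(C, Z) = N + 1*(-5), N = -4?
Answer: 18801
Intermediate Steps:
a(C, Z) = -9 (a(C, Z) = -4 + 1*(-5) = -4 - 5 = -9)
u(s) = -9
-2089*u(1) = -2089*(-9) = -1*(-18801) = 18801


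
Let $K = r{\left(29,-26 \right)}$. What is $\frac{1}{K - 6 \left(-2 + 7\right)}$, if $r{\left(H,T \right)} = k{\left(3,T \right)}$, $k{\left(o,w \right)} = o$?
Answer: $- \frac{1}{27} \approx -0.037037$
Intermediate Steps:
$r{\left(H,T \right)} = 3$
$K = 3$
$\frac{1}{K - 6 \left(-2 + 7\right)} = \frac{1}{3 - 6 \left(-2 + 7\right)} = \frac{1}{3 - 30} = \frac{1}{-27} = - \frac{1}{27}$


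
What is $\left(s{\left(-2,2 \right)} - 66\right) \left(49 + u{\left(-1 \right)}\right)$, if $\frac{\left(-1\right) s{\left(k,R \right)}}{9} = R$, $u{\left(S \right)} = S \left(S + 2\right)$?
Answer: $-4032$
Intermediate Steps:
$u{\left(S \right)} = S \left(2 + S\right)$
$s{\left(k,R \right)} = - 9 R$
$\left(s{\left(-2,2 \right)} - 66\right) \left(49 + u{\left(-1 \right)}\right) = \left(\left(-9\right) 2 - 66\right) \left(49 - \left(2 - 1\right)\right) = \left(-18 - 66\right) \left(49 - 1\right) = - 84 \left(49 - 1\right) = \left(-84\right) 48 = -4032$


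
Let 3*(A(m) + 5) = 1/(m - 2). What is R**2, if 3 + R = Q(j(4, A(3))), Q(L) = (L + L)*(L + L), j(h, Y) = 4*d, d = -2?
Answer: 64009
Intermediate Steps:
A(m) = -5 + 1/(3*(-2 + m)) (A(m) = -5 + 1/(3*(m - 2)) = -5 + 1/(3*(-2 + m)))
j(h, Y) = -8 (j(h, Y) = 4*(-2) = -8)
Q(L) = 4*L**2 (Q(L) = (2*L)*(2*L) = 4*L**2)
R = 253 (R = -3 + 4*(-8)**2 = -3 + 4*64 = -3 + 256 = 253)
R**2 = 253**2 = 64009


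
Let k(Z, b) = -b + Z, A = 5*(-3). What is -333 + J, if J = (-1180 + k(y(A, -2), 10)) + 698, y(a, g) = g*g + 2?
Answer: -819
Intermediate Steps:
A = -15
y(a, g) = 2 + g² (y(a, g) = g² + 2 = 2 + g²)
k(Z, b) = Z - b
J = -486 (J = (-1180 + ((2 + (-2)²) - 1*10)) + 698 = (-1180 + ((2 + 4) - 10)) + 698 = (-1180 + (6 - 10)) + 698 = (-1180 - 4) + 698 = -1184 + 698 = -486)
-333 + J = -333 - 486 = -819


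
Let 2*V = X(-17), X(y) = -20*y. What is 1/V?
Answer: 1/170 ≈ 0.0058824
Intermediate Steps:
V = 170 (V = (-20*(-17))/2 = (1/2)*340 = 170)
1/V = 1/170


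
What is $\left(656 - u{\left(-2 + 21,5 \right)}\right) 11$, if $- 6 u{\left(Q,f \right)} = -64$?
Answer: $\frac{21296}{3} \approx 7098.7$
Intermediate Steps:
$u{\left(Q,f \right)} = \frac{32}{3}$ ($u{\left(Q,f \right)} = \left(- \frac{1}{6}\right) \left(-64\right) = \frac{32}{3}$)
$\left(656 - u{\left(-2 + 21,5 \right)}\right) 11 = \left(656 - \frac{32}{3}\right) 11 = \frac{1936}{3} \cdot 11 = \frac{21296}{3}$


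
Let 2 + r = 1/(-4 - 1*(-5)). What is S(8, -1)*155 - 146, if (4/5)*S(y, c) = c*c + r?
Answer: -146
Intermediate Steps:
r = -1 (r = -2 + 1/(-4 - 1*(-5)) = -2 + 1/(-4 + 5) = -2 + 1/1 = -2 + 1 = -1)
S(y, c) = -5/4 + 5*c**2/4 (S(y, c) = 5*(c*c - 1)/4 = 5*(c**2 - 1)/4 = 5*(-1 + c**2)/4 = -5/4 + 5*c**2/4)
S(8, -1)*155 - 146 = (-5/4 + (5/4)*(-1)**2)*155 - 146 = (-5/4 + (5/4)*1)*155 - 146 = (-5/4 + 5/4)*155 - 146 = 0*155 - 146 = 0 - 146 = -146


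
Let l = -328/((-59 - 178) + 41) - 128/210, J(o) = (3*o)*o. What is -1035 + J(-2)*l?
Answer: -250447/245 ≈ -1022.2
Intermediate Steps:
J(o) = 3*o**2
l = 782/735 (l = -328/(-237 + 41) - 128*1/210 = -328/(-196) - 64/105 = -328*(-1/196) - 64/105 = 82/49 - 64/105 = 782/735 ≈ 1.0639)
-1035 + J(-2)*l = -1035 + (3*(-2)**2)*(782/735) = -1035 + (3*4)*(782/735) = -1035 + 12*(782/735) = -1035 + 3128/245 = -250447/245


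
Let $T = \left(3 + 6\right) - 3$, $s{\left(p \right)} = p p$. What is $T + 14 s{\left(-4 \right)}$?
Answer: $230$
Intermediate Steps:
$s{\left(p \right)} = p^{2}$
$T = 6$ ($T = 9 - 3 = 6$)
$T + 14 s{\left(-4 \right)} = 6 + 14 \left(-4\right)^{2} = 6 + 14 \cdot 16 = 6 + 224 = 230$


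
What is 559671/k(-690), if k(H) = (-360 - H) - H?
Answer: 186557/340 ≈ 548.70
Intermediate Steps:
k(H) = -360 - 2*H
559671/k(-690) = 559671/(-360 - 2*(-690)) = 559671/(-360 + 1380) = 559671/1020 = 559671*(1/1020) = 186557/340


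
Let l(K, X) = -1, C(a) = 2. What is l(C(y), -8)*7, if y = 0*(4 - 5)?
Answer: -7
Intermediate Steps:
y = 0 (y = 0*(-1) = 0)
l(C(y), -8)*7 = -1*7 = -7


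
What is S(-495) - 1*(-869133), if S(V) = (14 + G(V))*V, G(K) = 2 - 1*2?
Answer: 862203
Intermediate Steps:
G(K) = 0 (G(K) = 2 - 2 = 0)
S(V) = 14*V (S(V) = (14 + 0)*V = 14*V)
S(-495) - 1*(-869133) = 14*(-495) - 1*(-869133) = -6930 + 869133 = 862203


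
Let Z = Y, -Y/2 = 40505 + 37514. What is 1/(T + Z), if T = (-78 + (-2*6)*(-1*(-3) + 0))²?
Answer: -1/143042 ≈ -6.9910e-6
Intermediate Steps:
T = 12996 (T = (-78 - 12*(3 + 0))² = (-78 - 12*3)² = (-78 - 36)² = (-114)² = 12996)
Y = -156038 (Y = -2*(40505 + 37514) = -2*78019 = -156038)
Z = -156038
1/(T + Z) = 1/(12996 - 156038) = 1/(-143042) = -1/143042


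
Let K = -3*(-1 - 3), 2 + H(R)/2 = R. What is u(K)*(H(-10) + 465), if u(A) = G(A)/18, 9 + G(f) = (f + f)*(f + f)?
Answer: 27783/2 ≈ 13892.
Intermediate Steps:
G(f) = -9 + 4*f² (G(f) = -9 + (f + f)*(f + f) = -9 + (2*f)*(2*f) = -9 + 4*f²)
H(R) = -4 + 2*R
K = 12 (K = -3*(-4) = 12)
u(A) = -½ + 2*A²/9 (u(A) = (-9 + 4*A²)/18 = (-9 + 4*A²)*(1/18) = -½ + 2*A²/9)
u(K)*(H(-10) + 465) = (-½ + (2/9)*12²)*((-4 + 2*(-10)) + 465) = (-½ + (2/9)*144)*((-4 - 20) + 465) = (-½ + 32)*(-24 + 465) = (63/2)*441 = 27783/2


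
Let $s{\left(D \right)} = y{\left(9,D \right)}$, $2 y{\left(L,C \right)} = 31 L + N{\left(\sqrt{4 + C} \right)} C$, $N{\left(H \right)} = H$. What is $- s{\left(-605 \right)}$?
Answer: $- \frac{279}{2} + \frac{605 i \sqrt{601}}{2} \approx -139.5 + 7415.9 i$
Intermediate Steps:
$y{\left(L,C \right)} = \frac{31 L}{2} + \frac{C \sqrt{4 + C}}{2}$ ($y{\left(L,C \right)} = \frac{31 L + \sqrt{4 + C} C}{2} = \frac{31 L + C \sqrt{4 + C}}{2} = \frac{31 L}{2} + \frac{C \sqrt{4 + C}}{2}$)
$s{\left(D \right)} = \frac{279}{2} + \frac{D \sqrt{4 + D}}{2}$ ($s{\left(D \right)} = \frac{31}{2} \cdot 9 + \frac{D \sqrt{4 + D}}{2} = \frac{279}{2} + \frac{D \sqrt{4 + D}}{2}$)
$- s{\left(-605 \right)} = - (\frac{279}{2} + \frac{1}{2} \left(-605\right) \sqrt{4 - 605}) = - (\frac{279}{2} + \frac{1}{2} \left(-605\right) \sqrt{-601}) = - (\frac{279}{2} + \frac{1}{2} \left(-605\right) i \sqrt{601}) = - (\frac{279}{2} - \frac{605 i \sqrt{601}}{2}) = - \frac{279}{2} + \frac{605 i \sqrt{601}}{2}$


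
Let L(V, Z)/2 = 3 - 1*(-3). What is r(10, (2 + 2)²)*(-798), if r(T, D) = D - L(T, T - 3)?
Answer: -3192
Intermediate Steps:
L(V, Z) = 12 (L(V, Z) = 2*(3 - 1*(-3)) = 2*(3 + 3) = 2*6 = 12)
r(T, D) = -12 + D (r(T, D) = D - 1*12 = D - 12 = -12 + D)
r(10, (2 + 2)²)*(-798) = (-12 + (2 + 2)²)*(-798) = (-12 + 4²)*(-798) = (-12 + 16)*(-798) = 4*(-798) = -3192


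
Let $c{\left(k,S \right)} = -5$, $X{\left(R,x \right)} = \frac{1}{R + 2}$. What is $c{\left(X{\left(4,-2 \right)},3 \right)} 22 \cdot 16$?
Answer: $-1760$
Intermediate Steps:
$X{\left(R,x \right)} = \frac{1}{2 + R}$
$c{\left(X{\left(4,-2 \right)},3 \right)} 22 \cdot 16 = \left(-5\right) 22 \cdot 16 = \left(-110\right) 16 = -1760$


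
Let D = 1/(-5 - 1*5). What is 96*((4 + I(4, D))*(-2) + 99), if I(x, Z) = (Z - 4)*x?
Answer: 59424/5 ≈ 11885.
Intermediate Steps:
D = -1/10 (D = 1/(-5 - 5) = 1/(-10) = 1*(-1/10) = -1/10 ≈ -0.10000)
I(x, Z) = x*(-4 + Z) (I(x, Z) = (-4 + Z)*x = x*(-4 + Z))
96*((4 + I(4, D))*(-2) + 99) = 96*((4 + 4*(-4 - 1/10))*(-2) + 99) = 96*((4 + 4*(-41/10))*(-2) + 99) = 96*((4 - 82/5)*(-2) + 99) = 96*(-62/5*(-2) + 99) = 96*(124/5 + 99) = 96*(619/5) = 59424/5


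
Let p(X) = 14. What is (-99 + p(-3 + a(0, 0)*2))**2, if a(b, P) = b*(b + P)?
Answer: 7225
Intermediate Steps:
a(b, P) = b*(P + b)
(-99 + p(-3 + a(0, 0)*2))**2 = (-99 + 14)**2 = (-85)**2 = 7225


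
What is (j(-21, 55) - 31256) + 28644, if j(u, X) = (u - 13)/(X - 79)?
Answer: -31327/12 ≈ -2610.6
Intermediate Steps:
j(u, X) = (-13 + u)/(-79 + X)
(j(-21, 55) - 31256) + 28644 = ((-13 - 21)/(-79 + 55) - 31256) + 28644 = (-34/(-24) - 31256) + 28644 = (-1/24*(-34) - 31256) + 28644 = (17/12 - 31256) + 28644 = -375055/12 + 28644 = -31327/12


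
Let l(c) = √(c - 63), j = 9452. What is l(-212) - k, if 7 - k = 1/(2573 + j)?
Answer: -84174/12025 + 5*I*√11 ≈ -6.9999 + 16.583*I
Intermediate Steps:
l(c) = √(-63 + c)
k = 84174/12025 (k = 7 - 1/(2573 + 9452) = 7 - 1/12025 = 84174/12025 ≈ 6.9999)
l(-212) - k = √(-63 - 212) - 1*84174/12025 = √(-275) - 84174/12025 = 5*I*√11 - 84174/12025 = -84174/12025 + 5*I*√11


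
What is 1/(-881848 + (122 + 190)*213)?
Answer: -1/815392 ≈ -1.2264e-6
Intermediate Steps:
1/(-881848 + (122 + 190)*213) = 1/(-881848 + 312*213) = 1/(-881848 + 66456) = 1/(-815392) = -1/815392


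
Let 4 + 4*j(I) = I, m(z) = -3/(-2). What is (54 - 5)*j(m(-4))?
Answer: -245/8 ≈ -30.625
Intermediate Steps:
m(z) = 3/2 (m(z) = -3*(-1/2) = 3/2)
j(I) = -1 + I/4
(54 - 5)*j(m(-4)) = (54 - 5)*(-1 + (1/4)*(3/2)) = 49*(-1 + 3/8) = 49*(-5/8) = -245/8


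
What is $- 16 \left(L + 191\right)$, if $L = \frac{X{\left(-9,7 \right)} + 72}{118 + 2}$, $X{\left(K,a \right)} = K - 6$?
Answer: $- \frac{15318}{5} \approx -3063.6$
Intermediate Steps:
$X{\left(K,a \right)} = -6 + K$ ($X{\left(K,a \right)} = K - 6 = -6 + K$)
$L = \frac{19}{40}$ ($L = \frac{\left(-6 - 9\right) + 72}{118 + 2} = \frac{-15 + 72}{120} = 57 \cdot \frac{1}{120} = \frac{19}{40} \approx 0.475$)
$- 16 \left(L + 191\right) = - 16 \left(\frac{19}{40} + 191\right) = \left(-16\right) \frac{7659}{40} = - \frac{15318}{5}$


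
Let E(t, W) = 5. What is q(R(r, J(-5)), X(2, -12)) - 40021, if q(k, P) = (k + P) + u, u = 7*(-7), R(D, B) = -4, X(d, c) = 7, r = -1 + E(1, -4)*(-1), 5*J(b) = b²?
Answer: -40067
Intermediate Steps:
J(b) = b²/5
r = -6 (r = -1 + 5*(-1) = -1 - 5 = -6)
u = -49
q(k, P) = -49 + P + k (q(k, P) = (k + P) - 49 = (P + k) - 49 = -49 + P + k)
q(R(r, J(-5)), X(2, -12)) - 40021 = (-49 + 7 - 4) - 40021 = -46 - 40021 = -40067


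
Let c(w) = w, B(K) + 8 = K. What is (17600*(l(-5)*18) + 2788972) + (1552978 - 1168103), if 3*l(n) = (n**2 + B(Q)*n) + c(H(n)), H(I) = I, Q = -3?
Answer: 11093847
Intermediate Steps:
B(K) = -8 + K
l(n) = -10*n/3 + n**2/3 (l(n) = ((n**2 + (-8 - 3)*n) + n)/3 = ((n**2 - 11*n) + n)/3 = (n**2 - 10*n)/3 = -10*n/3 + n**2/3)
(17600*(l(-5)*18) + 2788972) + (1552978 - 1168103) = (17600*(((1/3)*(-5)*(-10 - 5))*18) + 2788972) + (1552978 - 1168103) = (17600*(((1/3)*(-5)*(-15))*18) + 2788972) + 384875 = (17600*(25*18) + 2788972) + 384875 = (17600*450 + 2788972) + 384875 = (7920000 + 2788972) + 384875 = 10708972 + 384875 = 11093847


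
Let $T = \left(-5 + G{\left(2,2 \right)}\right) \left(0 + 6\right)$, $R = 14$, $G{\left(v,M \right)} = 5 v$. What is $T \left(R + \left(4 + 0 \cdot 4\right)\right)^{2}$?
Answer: $9720$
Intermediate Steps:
$T = 30$ ($T = \left(-5 + 5 \cdot 2\right) \left(0 + 6\right) = \left(-5 + 10\right) 6 = 5 \cdot 6 = 30$)
$T \left(R + \left(4 + 0 \cdot 4\right)\right)^{2} = 30 \left(14 + \left(4 + 0 \cdot 4\right)\right)^{2} = 30 \left(14 + \left(4 + 0\right)\right)^{2} = 30 \left(14 + 4\right)^{2} = 30 \cdot 18^{2} = 30 \cdot 324 = 9720$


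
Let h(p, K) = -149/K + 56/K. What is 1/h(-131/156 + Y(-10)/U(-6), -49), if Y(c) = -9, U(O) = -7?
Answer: 49/93 ≈ 0.52688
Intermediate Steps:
h(p, K) = -93/K
1/h(-131/156 + Y(-10)/U(-6), -49) = 1/(-93/(-49)) = 1/(-93*(-1/49)) = 1/(93/49) = 49/93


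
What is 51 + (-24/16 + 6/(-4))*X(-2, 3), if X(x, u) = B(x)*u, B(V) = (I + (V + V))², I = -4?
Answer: -525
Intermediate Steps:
B(V) = (-4 + 2*V)² (B(V) = (-4 + (V + V))² = (-4 + 2*V)²)
X(x, u) = 4*u*(-2 + x)² (X(x, u) = (4*(-2 + x)²)*u = 4*u*(-2 + x)²)
51 + (-24/16 + 6/(-4))*X(-2, 3) = 51 + (-24/16 + 6/(-4))*(4*3*(-2 - 2)²) = 51 + (-24*1/16 + 6*(-¼))*(4*3*(-4)²) = 51 + (-3/2 - 3/2)*(4*3*16) = 51 - 3*192 = 51 - 576 = -525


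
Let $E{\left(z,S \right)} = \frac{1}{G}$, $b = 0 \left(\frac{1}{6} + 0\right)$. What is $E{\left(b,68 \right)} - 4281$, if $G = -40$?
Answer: $- \frac{171241}{40} \approx -4281.0$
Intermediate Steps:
$b = 0$ ($b = 0 \left(\frac{1}{6} + 0\right) = 0 \cdot \frac{1}{6} = 0$)
$E{\left(z,S \right)} = - \frac{1}{40}$ ($E{\left(z,S \right)} = \frac{1}{-40} = - \frac{1}{40}$)
$E{\left(b,68 \right)} - 4281 = - \frac{1}{40} - 4281 = - \frac{171241}{40}$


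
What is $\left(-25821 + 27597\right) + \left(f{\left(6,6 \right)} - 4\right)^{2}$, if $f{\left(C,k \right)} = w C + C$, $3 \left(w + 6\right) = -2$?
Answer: $3220$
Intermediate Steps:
$w = - \frac{20}{3}$ ($w = -6 + \frac{1}{3} \left(-2\right) = -6 - \frac{2}{3} = - \frac{20}{3} \approx -6.6667$)
$f{\left(C,k \right)} = - \frac{17 C}{3}$ ($f{\left(C,k \right)} = - \frac{20 C}{3} + C = - \frac{17 C}{3}$)
$\left(-25821 + 27597\right) + \left(f{\left(6,6 \right)} - 4\right)^{2} = \left(-25821 + 27597\right) + \left(\left(- \frac{17}{3}\right) 6 - 4\right)^{2} = 1776 + \left(-34 - 4\right)^{2} = 1776 + \left(-38\right)^{2} = 1776 + 1444 = 3220$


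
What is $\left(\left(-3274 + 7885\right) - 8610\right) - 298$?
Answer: $-4297$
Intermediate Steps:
$\left(\left(-3274 + 7885\right) - 8610\right) - 298 = \left(4611 - 8610\right) - 298 = -3999 - 298 = -4297$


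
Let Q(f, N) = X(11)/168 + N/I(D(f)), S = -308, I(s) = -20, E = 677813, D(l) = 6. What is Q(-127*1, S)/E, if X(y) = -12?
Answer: 1073/47446910 ≈ 2.2615e-5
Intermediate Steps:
Q(f, N) = -1/14 - N/20 (Q(f, N) = -12/168 + N/(-20) = -12*1/168 + N*(-1/20) = -1/14 - N/20)
Q(-127*1, S)/E = (-1/14 - 1/20*(-308))/677813 = (-1/14 + 77/5)*(1/677813) = (1073/70)*(1/677813) = 1073/47446910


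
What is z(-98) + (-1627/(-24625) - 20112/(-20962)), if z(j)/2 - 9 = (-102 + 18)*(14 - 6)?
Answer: -341968791163/258094625 ≈ -1325.0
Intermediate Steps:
z(j) = -1326 (z(j) = 18 + 2*((-102 + 18)*(14 - 6)) = 18 + 2*(-84*8) = 18 + 2*(-672) = 18 - 1344 = -1326)
z(-98) + (-1627/(-24625) - 20112/(-20962)) = -1326 + (-1627/(-24625) - 20112/(-20962)) = -1326 + (-1627*(-1/24625) - 20112*(-1/20962)) = -1326 + (1627/24625 + 10056/10481) = -1326 + 264681587/258094625 = -341968791163/258094625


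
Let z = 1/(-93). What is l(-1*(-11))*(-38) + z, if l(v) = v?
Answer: -38875/93 ≈ -418.01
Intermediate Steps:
z = -1/93 ≈ -0.010753
l(-1*(-11))*(-38) + z = -1*(-11)*(-38) - 1/93 = 11*(-38) - 1/93 = -418 - 1/93 = -38875/93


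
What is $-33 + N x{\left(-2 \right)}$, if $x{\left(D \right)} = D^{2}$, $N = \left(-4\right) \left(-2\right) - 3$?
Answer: $-13$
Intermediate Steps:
$N = 5$ ($N = 8 - 3 = 5$)
$-33 + N x{\left(-2 \right)} = -33 + 5 \left(-2\right)^{2} = -33 + 5 \cdot 4 = -33 + 20 = -13$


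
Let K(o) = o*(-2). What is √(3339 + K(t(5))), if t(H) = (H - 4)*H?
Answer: √3329 ≈ 57.698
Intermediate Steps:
t(H) = H*(-4 + H) (t(H) = (-4 + H)*H = H*(-4 + H))
K(o) = -2*o
√(3339 + K(t(5))) = √(3339 - 10*(-4 + 5)) = √(3339 - 10) = √3329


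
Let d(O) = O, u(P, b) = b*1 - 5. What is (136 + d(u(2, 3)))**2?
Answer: 17956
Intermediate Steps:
u(P, b) = -5 + b (u(P, b) = b - 5 = -5 + b)
(136 + d(u(2, 3)))**2 = (136 + (-5 + 3))**2 = (136 - 2)**2 = 134**2 = 17956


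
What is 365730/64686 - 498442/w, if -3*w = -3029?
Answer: -15936476911/32655649 ≈ -488.02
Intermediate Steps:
w = 3029/3 (w = -1/3*(-3029) = 3029/3 ≈ 1009.7)
365730/64686 - 498442/w = 365730/64686 - 498442/3029/3 = 365730*(1/64686) - 498442*3/3029 = 60955/10781 - 1495326/3029 = -15936476911/32655649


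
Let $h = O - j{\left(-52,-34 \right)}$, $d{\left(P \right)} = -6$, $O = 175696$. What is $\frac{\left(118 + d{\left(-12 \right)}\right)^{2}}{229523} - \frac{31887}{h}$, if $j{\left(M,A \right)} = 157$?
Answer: $- \frac{243658985}{1918582757} \approx -0.127$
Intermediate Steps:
$h = 175539$ ($h = 175696 - 157 = 175539$)
$\frac{\left(118 + d{\left(-12 \right)}\right)^{2}}{229523} - \frac{31887}{h} = \frac{\left(118 - 6\right)^{2}}{229523} - \frac{31887}{175539} = 112^{2} \cdot \frac{1}{229523} - \frac{10629}{58513} = 12544 \cdot \frac{1}{229523} - \frac{10629}{58513} = \frac{1792}{32789} - \frac{10629}{58513} = - \frac{243658985}{1918582757}$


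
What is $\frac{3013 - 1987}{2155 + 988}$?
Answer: $\frac{1026}{3143} \approx 0.32644$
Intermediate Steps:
$\frac{3013 - 1987}{2155 + 988} = \frac{1026}{3143}$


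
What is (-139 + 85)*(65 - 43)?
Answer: -1188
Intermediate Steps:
(-139 + 85)*(65 - 43) = -54*22 = -1188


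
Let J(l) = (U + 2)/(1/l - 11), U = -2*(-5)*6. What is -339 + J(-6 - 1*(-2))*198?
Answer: -7151/5 ≈ -1430.2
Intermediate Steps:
U = 60 (U = 10*6 = 60)
J(l) = 62/(-11 + 1/l) (J(l) = (60 + 2)/(1/l - 11) = 62/(-11 + 1/l))
-339 + J(-6 - 1*(-2))*198 = -339 - 62*(-6 - 1*(-2))/(-1 + 11*(-6 - 1*(-2)))*198 = -339 - 62*(-6 + 2)/(-1 + 11*(-6 + 2))*198 = -339 - 62*(-4)/(-1 + 11*(-4))*198 = -339 - 62*(-4)/(-1 - 44)*198 = -339 - 62*(-4)/(-45)*198 = -339 - 62*(-4)*(-1/45)*198 = -339 - 248/45*198 = -339 - 5456/5 = -7151/5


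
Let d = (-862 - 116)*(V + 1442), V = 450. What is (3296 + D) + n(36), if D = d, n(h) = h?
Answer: -1847044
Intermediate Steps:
d = -1850376 (d = (-862 - 116)*(450 + 1442) = -978*1892 = -1850376)
D = -1850376
(3296 + D) + n(36) = (3296 - 1850376) + 36 = -1847080 + 36 = -1847044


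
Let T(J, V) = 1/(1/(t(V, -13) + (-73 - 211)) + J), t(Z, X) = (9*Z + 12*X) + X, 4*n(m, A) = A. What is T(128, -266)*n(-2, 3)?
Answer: 8541/1457660 ≈ 0.0058594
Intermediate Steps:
n(m, A) = A/4
t(Z, X) = 9*Z + 13*X
T(J, V) = 1/(J + 1/(-453 + 9*V)) (T(J, V) = 1/(1/((9*V + 13*(-13)) + (-73 - 211)) + J) = 1/(1/((9*V - 169) - 284) + J) = 1/(1/((-169 + 9*V) - 284) + J) = 1/(1/(-453 + 9*V) + J) = 1/(J + 1/(-453 + 9*V)))
T(128, -266)*n(-2, 3) = (3*(-151 + 3*(-266))/(1 - 453*128 + 9*128*(-266)))*((¼)*3) = (3*(-151 - 798)/(1 - 57984 - 306432))*(¾) = (3*(-949)/(-364415))*(¾) = (3*(-1/364415)*(-949))*(¾) = (2847/364415)*(¾) = 8541/1457660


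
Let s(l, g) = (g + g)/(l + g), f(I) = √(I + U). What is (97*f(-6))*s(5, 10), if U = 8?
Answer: 388*√2/3 ≈ 182.91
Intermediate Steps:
f(I) = √(8 + I) (f(I) = √(I + 8) = √(8 + I))
s(l, g) = 2*g/(g + l) (s(l, g) = (2*g)/(g + l) = 2*g/(g + l))
(97*f(-6))*s(5, 10) = (97*√(8 - 6))*(2*10/(10 + 5)) = (97*√2)*(2*10/15) = (97*√2)*(2*10*(1/15)) = (97*√2)*(4/3) = 388*√2/3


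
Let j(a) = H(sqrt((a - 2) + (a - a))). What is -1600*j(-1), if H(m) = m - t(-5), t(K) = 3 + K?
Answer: -3200 - 1600*I*sqrt(3) ≈ -3200.0 - 2771.3*I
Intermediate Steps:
H(m) = 2 + m (H(m) = m - (3 - 5) = m - 1*(-2) = m + 2 = 2 + m)
j(a) = 2 + sqrt(-2 + a) (j(a) = 2 + sqrt((a - 2) + (a - a)) = 2 + sqrt((-2 + a) + 0) = 2 + sqrt(-2 + a))
-1600*j(-1) = -1600*(2 + sqrt(-2 - 1)) = -1600*(2 + sqrt(-3)) = -1600*(2 + I*sqrt(3)) = -3200 - 1600*I*sqrt(3)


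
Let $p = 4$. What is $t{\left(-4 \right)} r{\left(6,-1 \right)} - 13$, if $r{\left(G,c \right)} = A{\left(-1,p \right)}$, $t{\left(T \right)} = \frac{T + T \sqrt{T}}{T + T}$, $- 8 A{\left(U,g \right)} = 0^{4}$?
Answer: $-13$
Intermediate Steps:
$A{\left(U,g \right)} = 0$ ($A{\left(U,g \right)} = - \frac{0^{4}}{8} = \left(- \frac{1}{8}\right) 0 = 0$)
$t{\left(T \right)} = \frac{T + T^{\frac{3}{2}}}{2 T}$
$r{\left(G,c \right)} = 0$
$t{\left(-4 \right)} r{\left(6,-1 \right)} - 13 = \left(\frac{1}{2} + \frac{\sqrt{-4}}{2}\right) 0 - 13 = \left(\frac{1}{2} + \frac{2 i}{2}\right) 0 - 13 = \left(\frac{1}{2} + i\right) 0 - 13 = 0 - 13 = -13$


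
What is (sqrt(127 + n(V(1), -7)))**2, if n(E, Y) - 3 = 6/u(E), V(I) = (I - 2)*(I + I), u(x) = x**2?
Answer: 263/2 ≈ 131.50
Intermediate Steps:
V(I) = 2*I*(-2 + I) (V(I) = (-2 + I)*(2*I) = 2*I*(-2 + I))
n(E, Y) = 3 + 6/E**2 (n(E, Y) = 3 + 6/(E**2) = 3 + 6/E**2)
(sqrt(127 + n(V(1), -7)))**2 = (sqrt(127 + (3 + 6/(2*1*(-2 + 1))**2)))**2 = (sqrt(127 + (3 + 6/(2*1*(-1))**2)))**2 = (sqrt(127 + (3 + 6/(-2)**2)))**2 = (sqrt(127 + (3 + 6*(1/4))))**2 = (sqrt(127 + (3 + 3/2)))**2 = (sqrt(127 + 9/2))**2 = (sqrt(263/2))**2 = (sqrt(526)/2)**2 = 263/2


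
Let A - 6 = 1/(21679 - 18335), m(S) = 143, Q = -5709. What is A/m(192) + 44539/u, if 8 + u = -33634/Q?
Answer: -4676582503097/221402896 ≈ -21123.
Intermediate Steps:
A = 20065/3344 (A = 6 + 1/(21679 - 18335) = 6 + 1/3344 = 20065/3344 ≈ 6.0003)
u = -12038/5709 (u = -8 - 33634/(-5709) = -8 - 33634*(-1/5709) = -8 + 33634/5709 = -12038/5709 ≈ -2.1086)
A/m(192) + 44539/u = (20065/3344)/143 + 44539/(-12038/5709) = (20065/3344)*(1/143) + 44539*(-5709/12038) = 20065/478192 - 254273151/12038 = -4676582503097/221402896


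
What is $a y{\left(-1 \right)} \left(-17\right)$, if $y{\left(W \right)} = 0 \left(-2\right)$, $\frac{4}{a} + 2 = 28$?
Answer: $0$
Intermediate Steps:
$a = \frac{2}{13}$ ($a = \frac{4}{-2 + 28} = \frac{4}{26} = 4 \cdot \frac{1}{26} = \frac{2}{13} \approx 0.15385$)
$y{\left(W \right)} = 0$
$a y{\left(-1 \right)} \left(-17\right) = \frac{2}{13} \cdot 0 \left(-17\right) = 0 \left(-17\right) = 0$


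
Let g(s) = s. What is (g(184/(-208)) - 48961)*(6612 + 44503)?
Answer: -65069855035/26 ≈ -2.5027e+9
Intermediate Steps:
(g(184/(-208)) - 48961)*(6612 + 44503) = (184/(-208) - 48961)*(6612 + 44503) = (184*(-1/208) - 48961)*51115 = (-23/26 - 48961)*51115 = -1273009/26*51115 = -65069855035/26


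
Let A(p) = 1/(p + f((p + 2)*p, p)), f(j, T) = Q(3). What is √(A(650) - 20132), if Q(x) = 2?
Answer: I*√2139548269/326 ≈ 141.89*I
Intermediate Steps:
f(j, T) = 2
A(p) = 1/(2 + p) (A(p) = 1/(p + 2) = 1/(2 + p))
√(A(650) - 20132) = √(1/(2 + 650) - 20132) = √(1/652 - 20132) = √(-13126063/652) = I*√2139548269/326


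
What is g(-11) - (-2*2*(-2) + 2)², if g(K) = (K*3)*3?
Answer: -199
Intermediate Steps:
g(K) = 9*K (g(K) = (3*K)*3 = 9*K)
g(-11) - (-2*2*(-2) + 2)² = 9*(-11) - (-2*2*(-2) + 2)² = -99 - (-4*(-2) + 2)² = -99 - (8 + 2)² = -99 - 1*10² = -99 - 1*100 = -99 - 100 = -199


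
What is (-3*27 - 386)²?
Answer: 218089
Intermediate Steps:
(-3*27 - 386)² = (-81 - 386)² = (-467)² = 218089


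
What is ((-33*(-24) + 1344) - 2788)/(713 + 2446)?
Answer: -652/3159 ≈ -0.20639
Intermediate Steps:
((-33*(-24) + 1344) - 2788)/(713 + 2446) = ((792 + 1344) - 2788)/3159 = (2136 - 2788)*(1/3159) = -652*1/3159 = -652/3159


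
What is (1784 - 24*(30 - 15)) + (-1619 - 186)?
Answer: -381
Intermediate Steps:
(1784 - 24*(30 - 15)) + (-1619 - 186) = (1784 - 24*15) - 1805 = (1784 - 360) - 1805 = 1424 - 1805 = -381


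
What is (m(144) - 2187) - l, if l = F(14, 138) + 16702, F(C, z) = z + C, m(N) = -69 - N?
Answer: -19254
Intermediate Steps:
F(C, z) = C + z
l = 16854 (l = (14 + 138) + 16702 = 152 + 16702 = 16854)
(m(144) - 2187) - l = ((-69 - 1*144) - 2187) - 1*16854 = ((-69 - 144) - 2187) - 16854 = (-213 - 2187) - 16854 = -2400 - 16854 = -19254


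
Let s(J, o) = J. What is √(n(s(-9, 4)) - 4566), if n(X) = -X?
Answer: 7*I*√93 ≈ 67.506*I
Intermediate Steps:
√(n(s(-9, 4)) - 4566) = √(-1*(-9) - 4566) = √(9 - 4566) = √(-4557) = 7*I*√93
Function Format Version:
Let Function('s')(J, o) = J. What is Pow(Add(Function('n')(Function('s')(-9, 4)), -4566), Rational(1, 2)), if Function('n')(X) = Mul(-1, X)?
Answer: Mul(7, I, Pow(93, Rational(1, 2))) ≈ Mul(67.506, I)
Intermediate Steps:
Pow(Add(Function('n')(Function('s')(-9, 4)), -4566), Rational(1, 2)) = Pow(Add(Mul(-1, -9), -4566), Rational(1, 2)) = Pow(Add(9, -4566), Rational(1, 2)) = Pow(-4557, Rational(1, 2)) = Mul(7, I, Pow(93, Rational(1, 2)))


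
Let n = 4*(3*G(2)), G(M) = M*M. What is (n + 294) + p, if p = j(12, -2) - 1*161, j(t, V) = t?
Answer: 193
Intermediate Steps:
G(M) = M**2
p = -149 (p = 12 - 1*161 = 12 - 161 = -149)
n = 48 (n = 4*(3*2**2) = 4*(3*4) = 4*12 = 48)
(n + 294) + p = (48 + 294) - 149 = 342 - 149 = 193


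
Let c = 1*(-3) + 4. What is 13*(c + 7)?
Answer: 104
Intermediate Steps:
c = 1 (c = -3 + 4 = 1)
13*(c + 7) = 13*(1 + 7) = 13*8 = 104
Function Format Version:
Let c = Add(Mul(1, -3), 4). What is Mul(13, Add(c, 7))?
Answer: 104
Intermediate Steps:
c = 1 (c = Add(-3, 4) = 1)
Mul(13, Add(c, 7)) = Mul(13, Add(1, 7)) = Mul(13, 8) = 104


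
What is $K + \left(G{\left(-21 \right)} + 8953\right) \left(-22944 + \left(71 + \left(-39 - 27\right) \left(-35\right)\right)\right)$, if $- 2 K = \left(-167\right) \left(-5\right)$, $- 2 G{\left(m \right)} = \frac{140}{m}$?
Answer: $- \frac{1105016999}{6} \approx -1.8417 \cdot 10^{8}$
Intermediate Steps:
$G{\left(m \right)} = - \frac{70}{m}$ ($G{\left(m \right)} = - \frac{140 \frac{1}{m}}{2} = - \frac{70}{m}$)
$K = - \frac{835}{2}$ ($K = - \frac{\left(-167\right) \left(-5\right)}{2} = \left(- \frac{1}{2}\right) 835 = - \frac{835}{2} \approx -417.5$)
$K + \left(G{\left(-21 \right)} + 8953\right) \left(-22944 + \left(71 + \left(-39 - 27\right) \left(-35\right)\right)\right) = - \frac{835}{2} + \left(- \frac{70}{-21} + 8953\right) \left(-22944 + \left(71 + \left(-39 - 27\right) \left(-35\right)\right)\right) = - \frac{835}{2} + \left(\left(-70\right) \left(- \frac{1}{21}\right) + 8953\right) \left(-22944 + \left(71 + \left(-39 - 27\right) \left(-35\right)\right)\right) = - \frac{835}{2} + \left(\frac{10}{3} + 8953\right) \left(-22944 + \left(71 - -2310\right)\right) = - \frac{835}{2} + \frac{26869 \left(-22944 + \left(71 + 2310\right)\right)}{3} = - \frac{835}{2} + \frac{26869 \left(-22944 + 2381\right)}{3} = - \frac{835}{2} + \frac{26869}{3} \left(-20563\right) = - \frac{835}{2} - \frac{552507247}{3} = - \frac{1105016999}{6}$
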